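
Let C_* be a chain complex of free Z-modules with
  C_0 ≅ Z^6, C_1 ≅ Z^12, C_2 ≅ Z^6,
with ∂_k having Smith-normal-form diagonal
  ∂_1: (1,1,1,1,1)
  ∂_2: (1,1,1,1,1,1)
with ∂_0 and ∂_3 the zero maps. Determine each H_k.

H_0 = Z,  H_1 = Z,  H_2 = 0.

H_0: b_0 = 6 − 0 − 5 = 1; torsion from ∂_1 factors > 1: none. So H_0 = Z.
H_1: b_1 = 12 − 5 − 6 = 1; torsion from ∂_2 factors > 1: none. So H_1 = Z.
H_2: b_2 = 6 − 6 − 0 = 0; torsion from ∂_3 factors > 1: none. So H_2 = 0.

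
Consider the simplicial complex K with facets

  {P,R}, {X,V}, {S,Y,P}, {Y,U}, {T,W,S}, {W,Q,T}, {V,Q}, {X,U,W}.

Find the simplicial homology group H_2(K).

We work with the vertex ordering P < Q < R < S < T < U < V < W < X < Y. The simplices of K, each written with vertices in increasing order, are:

  0-simplices (10): P, Q, R, S, T, U, V, W, X, Y
  1-simplices (15): PR, PS, PY, QT, QV, QW, ST, SW, SY, TW, UW, UX, UY, VX, WX
  2-simplices (4): PSY, QTW, STW, UWX

so the chain groups are C_0 ≅ Z^10, C_1 ≅ Z^15, C_2 ≅ Z^4.

The boundary map ∂_1: C_1 → C_0 is given by ∂[p,q] = [q] − [p].
The 10×15 boundary matrix has rank 9 and Smith normal form diag(1,1,1,1,1,1,1,1,1).

∂_2: C_2 → C_1 acts by ∂[p,q,r] = [q,r] − [p,r] + [p,q]. For instance
  ∂STW = TW − SW + ST,
  ∂QTW = TW − QW + QT.
The 15×4 boundary matrix has rank 4 and Smith normal form diag(1,1,1,1).

Reading off H_k = ker ∂_k / im ∂_{k+1}:

  H_2: rank ker ∂_2 − rank ∂_3 = (4 − 4) − 0 = 0, and there is no ∂_3, so H_2 ≅ 0.

H_2 ≅ 0.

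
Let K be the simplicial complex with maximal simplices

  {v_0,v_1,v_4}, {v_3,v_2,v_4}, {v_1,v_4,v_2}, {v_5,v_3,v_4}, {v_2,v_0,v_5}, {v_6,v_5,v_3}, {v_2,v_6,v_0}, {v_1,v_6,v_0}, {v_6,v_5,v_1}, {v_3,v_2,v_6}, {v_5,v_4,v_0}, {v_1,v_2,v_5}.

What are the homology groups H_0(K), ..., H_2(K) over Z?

H_0 = Z,  H_1 = Z_2,  H_2 = 0.

We work with the vertex ordering v_0 < v_1 < v_2 < v_3 < v_4 < v_5 < v_6. The simplices of K, each written with vertices in increasing order, are:

  0-simplices (7): [v_0], [v_1], [v_2], [v_3], [v_4], [v_5], [v_6]
  1-simplices (18): (18 of them)
  2-simplices (12): (12 of them)

giving chain groups C_0 ≅ Z^7, C_1 ≅ Z^18, C_2 ≅ Z^12.

The boundary map ∂_1: C_1 → C_0 is given by ∂[p,q] = [q] − [p]. For instance
  ∂[v_1,v_5] = [v_5] − [v_1].
As a 7×18 matrix over Z this has rank 6, with invariant factors (1,1,1,1,1,1).

∂_2: C_2 → C_1 maps a triangle to the signed sum of its edges. For instance
  ∂[v_0,v_1,v_4] = [v_1,v_4] − [v_0,v_4] + [v_0,v_1],
  ∂[v_1,v_5,v_6] = [v_5,v_6] − [v_1,v_6] + [v_1,v_5].
The resulting 18×12 matrix has rank 12, and its Smith normal form has invariant factors (1,1,1,1,1,1,1,1,1,1,1,2).

Reading off H_k = ker ∂_k / im ∂_{k+1}:

  H_0: rank C_0 − rank ∂_1 = 7 − 6 = 1, and the invariant factors of ∂_1 are all 1, so H_0 ≅ Z.
  H_1: rank ker ∂_1 − rank ∂_2 = (18 − 6) − 12 = 0, and ∂_2 has invariant factor 2 > 1, so H_1 ≅ Z_2.
  H_2: rank ker ∂_2 − rank ∂_3 = (12 − 12) − 0 = 0, and there is no ∂_3, so H_2 ≅ 0.

As a check, the Euler characteristic is 7 − 18 + 12 = 1, which agrees with 1 − 0 + 0 = 1.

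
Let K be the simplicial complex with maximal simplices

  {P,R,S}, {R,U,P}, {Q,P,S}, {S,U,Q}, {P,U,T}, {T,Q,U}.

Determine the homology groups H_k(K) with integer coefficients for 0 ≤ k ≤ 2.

K has 6 vertices, 12 edges, 6 triangles.
rank ∂_0 = 0, rank ∂_1 = 5 ⇒ b_0 = 6 − 0 − 5 = 1; all invariant factors of ∂_1 are 1 so no torsion. So H_0 = Z.
rank ∂_1 = 5, rank ∂_2 = 6 ⇒ b_1 = 12 − 5 − 6 = 1; all invariant factors of ∂_2 are 1 so no torsion. So H_1 = Z.
rank ∂_2 = 6, rank ∂_3 = 0 ⇒ b_2 = 6 − 6 − 0 = 0. So H_2 = 0.

H_0 = Z,  H_1 = Z,  H_2 = 0.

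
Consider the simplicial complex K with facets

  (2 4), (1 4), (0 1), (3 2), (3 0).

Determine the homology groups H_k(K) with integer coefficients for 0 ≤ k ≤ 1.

H_0 = Z,  H_1 = Z.

Order the vertices as 0 < 1 < 2 < 3 < 4. Listing each simplex with vertices in this order, K has dimension 1 with simplices:

  0-simplices (5): [0], [1], [2], [3], [4]
  1-simplices (5): [0,1], [0,3], [1,4], [2,3], [2,4]

giving chain groups C_0 ≅ Z^5, C_1 ≅ Z^5.

The boundary map ∂_1: C_1 → C_0 maps an edge to its endpoints' difference, ∂[p,q] = q − p.
This gives a 5×5 integer matrix of rank 4; reducing to Smith normal form yields diagonal entries (1,1,1,1).

From H_k ≅ ker(∂_k) / im(∂_{k+1}) we obtain:

  H_0: rank C_0 − rank ∂_1 = 5 − 4 = 1, and the invariant factors of ∂_1 are all 1, so H_0 ≅ Z.
  H_1: rank ker ∂_1 − rank ∂_2 = (5 − 4) − 0 = 1, and there is no ∂_2, so H_1 ≅ Z.

(K is a triangulation of the circle S^1.)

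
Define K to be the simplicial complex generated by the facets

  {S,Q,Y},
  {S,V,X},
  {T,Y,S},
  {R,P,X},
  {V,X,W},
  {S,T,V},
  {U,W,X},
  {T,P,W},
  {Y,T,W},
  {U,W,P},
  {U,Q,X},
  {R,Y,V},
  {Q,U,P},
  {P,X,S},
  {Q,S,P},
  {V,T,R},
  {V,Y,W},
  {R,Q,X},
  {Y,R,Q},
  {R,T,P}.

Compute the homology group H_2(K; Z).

H_2 ≅ 0.

Fix the vertex order P < Q < R < S < T < U < V < W < X < Y and write every simplex with vertices in increasing order. Then dim K = 2 and the simplices of K are:

  0-simplices (10): P, Q, R, S, T, U, V, W, X, Y
  1-simplices (30): PQ, PR, PS, PT, PU, PW, PX, QR, QS, QU, QX, QY, RT, RV, RX, RY, ST, SV, SX, SY, TV, TW, TY, UW, UX, VW, VX, VY, WX, WY
  2-simplices (20): PQS, PQU, PRT, PRX, PSX, PTW, PUW, QRX, QRY, QSY, QUX, RTV, RVY, STV, STY, SVX, TWY, UWX, VWX, VWY

so the chain groups are C_0 ≅ Z^10, C_1 ≅ Z^30, C_2 ≅ Z^20.

∂_1: C_1 → C_0 sends each edge [p,q] (with p < q) to q − p.
The 10×30 boundary matrix has rank 9 and Smith normal form diag(1,1,1,1,1,1,1,1,1).

Boundary ∂_2: C_2 → C_1 acts by ∂[p,q,r] = [q,r] − [p,r] + [p,q]. For instance
  ∂SVX = VX − SX + SV,
  ∂PQS = QS − PS + PQ.
As a 30×20 matrix over Z this has rank 20, with invariant factors (1,1,1,1,1,1,1,1,1,1,1,1,1,1,1,1,1,1,1,2).

From H_k ≅ ker(∂_k) / im(∂_{k+1}) we obtain:

  H_2: rank ker ∂_2 − rank ∂_3 = (20 − 20) − 0 = 0, and there is no ∂_3, so H_2 ≅ 0.

(K is a triangulation of the Klein bottle.)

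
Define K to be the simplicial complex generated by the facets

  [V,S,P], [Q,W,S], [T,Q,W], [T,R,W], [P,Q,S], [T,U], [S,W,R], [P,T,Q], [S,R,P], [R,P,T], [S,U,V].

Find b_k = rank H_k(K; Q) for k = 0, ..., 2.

b_0 = 1, b_1 = 1, b_2 = 1.

Order the vertices as P < Q < R < S < T < U < V < W. Listing each simplex with vertices in this order, K has dimension 2 with simplices:

  0-simplices (8): P, Q, R, S, T, U, V, W
  1-simplices (17): PQ, PR, PS, PT, PV, QS, QT, QW, RS, RT, RW, SU, SV, SW, TU, TW, UV
  2-simplices (10): PQS, PQT, PRS, PRT, PSV, QSW, QTW, RSW, RTW, SUV

so the chain groups are C_0 ≅ Z^8, C_1 ≅ Z^17, C_2 ≅ Z^10.

The boundary map ∂_1: C_1 → C_0 maps an edge to its endpoints' difference, ∂[p,q] = q − p. For instance
  ∂SV = V − S.
The 8×17 boundary matrix has rank 7 and Smith normal form diag(1,1,1,1,1,1,1).

Boundary ∂_2: C_2 → C_1 acts by ∂[p,q,r] = [q,r] − [p,r] + [p,q]. For instance
  ∂PQS = QS − PS + PQ,
  ∂PRT = RT − PT + PR.
This gives a 17×10 integer matrix of rank 9; reducing to Smith normal form yields diagonal entries (1,1,1,1,1,1,1,1,1).

From H_k ≅ ker(∂_k) / im(∂_{k+1}) we obtain:

  H_0: rank C_0 − rank ∂_1 = 8 − 7 = 1, and the invariant factors of ∂_1 are all 1, so H_0 ≅ Z.
  H_1: rank ker ∂_1 − rank ∂_2 = (17 − 7) − 9 = 1, and the invariant factors of ∂_2 are all 1, so H_1 ≅ Z.
  H_2: rank ker ∂_2 − rank ∂_3 = (10 − 9) − 0 = 1, and there is no ∂_3, so H_2 ≅ Z.

As a check, the Euler characteristic is 8 − 17 + 10 = 1, which agrees with 1 − 1 + 1 = 1.

Hence the Betti numbers are b_0 = 1, b_1 = 1, b_2 = 1.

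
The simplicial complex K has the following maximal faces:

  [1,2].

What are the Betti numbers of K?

b_0 = 1, b_1 = 0.

Take the total order 1 < 2 on the vertex set. Then K (dimension 1) consists of the simplices:

  0-simplices (2): [1], [2]
  1-simplices (1): [1,2]

Hence C_0 ≅ Z^2, C_1 ≅ Z^1.

Boundary ∂_1: C_1 → C_0 maps an edge to its endpoints' difference, ∂[p,q] = q − p.
This gives a 2×1 integer matrix of rank 1; reducing to Smith normal form yields diagonal entries (1).

Computing H_k = (kernel of ∂_k) / (image of ∂_{k+1}):

  H_0: rank C_0 − rank ∂_1 = 2 − 1 = 1, and the invariant factors of ∂_1 are all 1, so H_0 ≅ Z.
  H_1: rank ker ∂_1 − rank ∂_2 = (1 − 1) − 0 = 0, and there is no ∂_2, so H_1 ≅ 0.

Hence the Betti numbers are b_0 = 1, b_1 = 0.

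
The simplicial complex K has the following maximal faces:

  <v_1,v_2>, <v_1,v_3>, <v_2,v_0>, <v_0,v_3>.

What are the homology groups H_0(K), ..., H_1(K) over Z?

Take the total order v_0 < v_1 < v_2 < v_3 on the vertex set. Then K (dimension 1) consists of the simplices:

  0-simplices (4): [v_0], [v_1], [v_2], [v_3]
  1-simplices (4): [v_0,v_2], [v_0,v_3], [v_1,v_2], [v_1,v_3]

so the chain groups are C_0 ≅ Z^4, C_1 ≅ Z^4.

The boundary map ∂_1: C_1 → C_0 maps an edge to its endpoints' difference, ∂[p,q] = q − p.
The 4×4 boundary matrix has rank 3 and Smith normal form diag(1,1,1).

Now H_k = ker ∂_k / im ∂_{k+1}, so:

  H_0: rank C_0 − rank ∂_1 = 4 − 3 = 1, and the invariant factors of ∂_1 are all 1, so H_0 ≅ Z.
  H_1: rank ker ∂_1 − rank ∂_2 = (4 − 3) − 0 = 1, and there is no ∂_2, so H_1 ≅ Z.

As a check, the Euler characteristic is 4 − 4 = 0, which agrees with 1 − 1 = 0.
(K is a triangulation of the circle S^1.)

H_0 = Z,  H_1 = Z.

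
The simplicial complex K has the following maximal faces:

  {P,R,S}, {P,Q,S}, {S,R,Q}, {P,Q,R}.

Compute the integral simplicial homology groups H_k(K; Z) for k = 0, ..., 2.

H_0 ≅ Z,  H_1 = 0,  H_2 ≅ Z.

We work with the vertex ordering P < Q < R < S. The simplices of K, each written with vertices in increasing order, are:

  0-simplices (4): P, Q, R, S
  1-simplices (6): PQ, PR, PS, QR, QS, RS
  2-simplices (4): PQR, PQS, PRS, QRS

giving chain groups C_0 ≅ Z^4, C_1 ≅ Z^6, C_2 ≅ Z^4.

The boundary map ∂_1: C_1 → C_0 maps an edge to its endpoints' difference, ∂[p,q] = q − p.
As a 4×6 matrix over Z this has rank 3, with invariant factors (1,1,1).

∂_2: C_2 → C_1 acts by ∂[p,q,r] = [q,r] − [p,r] + [p,q]. For instance
  ∂PRS = RS − PS + PR,
  ∂PQR = QR − PR + PQ.
The 6×4 boundary matrix has rank 3 and Smith normal form diag(1,1,1).

Reading off H_k = ker ∂_k / im ∂_{k+1}:

  H_0: rank C_0 − rank ∂_1 = 4 − 3 = 1, and the invariant factors of ∂_1 are all 1, so H_0 ≅ Z.
  H_1: rank ker ∂_1 − rank ∂_2 = (6 − 3) − 3 = 0, and the invariant factors of ∂_2 are all 1, so H_1 ≅ 0.
  H_2: rank ker ∂_2 − rank ∂_3 = (4 − 3) − 0 = 1, and there is no ∂_3, so H_2 ≅ Z.

As a check, the Euler characteristic is 4 − 6 + 4 = 2, which agrees with 1 − 0 + 1 = 2.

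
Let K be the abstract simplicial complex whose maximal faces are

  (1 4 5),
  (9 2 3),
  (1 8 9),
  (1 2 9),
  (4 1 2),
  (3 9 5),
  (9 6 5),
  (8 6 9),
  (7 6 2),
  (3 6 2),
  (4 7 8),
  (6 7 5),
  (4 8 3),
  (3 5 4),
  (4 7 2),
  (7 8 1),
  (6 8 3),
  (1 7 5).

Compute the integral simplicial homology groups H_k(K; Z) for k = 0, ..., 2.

K has 9 vertices, 27 edges, 18 triangles.
rank ∂_0 = 0, rank ∂_1 = 8 ⇒ b_0 = 9 − 0 − 8 = 1; all invariant factors of ∂_1 are 1 so no torsion. So H_0 ≅ Z.
rank ∂_1 = 8, rank ∂_2 = 18 ⇒ b_1 = 27 − 8 − 18 = 1; ∂_2 has invariant factor(s) [2] giving torsion. So H_1 ≅ Z ⊕ Z/2.
rank ∂_2 = 18, rank ∂_3 = 0 ⇒ b_2 = 18 − 18 − 0 = 0. So H_2 ≅ 0.

H_0 ≅ Z,  H_1 ≅ Z ⊕ Z/2,  H_2 = 0.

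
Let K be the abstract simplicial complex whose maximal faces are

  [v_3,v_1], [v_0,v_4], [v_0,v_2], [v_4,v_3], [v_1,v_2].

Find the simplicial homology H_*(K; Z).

Order the vertices as v_0 < v_1 < v_2 < v_3 < v_4. Listing each simplex with vertices in this order, K has dimension 1 with simplices:

  0-simplices (5): [v_0], [v_1], [v_2], [v_3], [v_4]
  1-simplices (5): [v_0,v_2], [v_0,v_4], [v_1,v_2], [v_1,v_3], [v_3,v_4]

Hence C_0 ≅ Z^5, C_1 ≅ Z^5.

The boundary map ∂_1: C_1 → C_0 is given by ∂[p,q] = [q] − [p].
As a 5×5 matrix over Z this has rank 4, with invariant factors (1,1,1,1).

From H_k ≅ ker(∂_k) / im(∂_{k+1}) we obtain:

  H_0: rank C_0 − rank ∂_1 = 5 − 4 = 1, and the invariant factors of ∂_1 are all 1, so H_0 ≅ Z.
  H_1: rank ker ∂_1 − rank ∂_2 = (5 − 4) − 0 = 1, and there is no ∂_2, so H_1 ≅ Z.

As a check, the Euler characteristic is 5 − 5 = 0, which agrees with 1 − 1 = 0.

H_0 = Z,  H_1 = Z.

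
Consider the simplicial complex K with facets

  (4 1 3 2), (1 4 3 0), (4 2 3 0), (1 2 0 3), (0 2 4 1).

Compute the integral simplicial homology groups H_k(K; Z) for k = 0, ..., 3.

K has 5 vertices, 10 edges, 10 triangles, 5 3-simplices.
rank ∂_0 = 0, rank ∂_1 = 4 ⇒ b_0 = 5 − 0 − 4 = 1; all invariant factors of ∂_1 are 1 so no torsion. So H_0 ≅ Z.
rank ∂_1 = 4, rank ∂_2 = 6 ⇒ b_1 = 10 − 4 − 6 = 0; all invariant factors of ∂_2 are 1 so no torsion. So H_1 ≅ 0.
rank ∂_2 = 6, rank ∂_3 = 4 ⇒ b_2 = 10 − 6 − 4 = 0; all invariant factors of ∂_3 are 1 so no torsion. So H_2 ≅ 0.
rank ∂_3 = 4, rank ∂_4 = 0 ⇒ b_3 = 5 − 4 − 0 = 1. So H_3 ≅ Z.

H_0 = Z,  H_1 = 0,  H_2 = 0,  H_3 = Z.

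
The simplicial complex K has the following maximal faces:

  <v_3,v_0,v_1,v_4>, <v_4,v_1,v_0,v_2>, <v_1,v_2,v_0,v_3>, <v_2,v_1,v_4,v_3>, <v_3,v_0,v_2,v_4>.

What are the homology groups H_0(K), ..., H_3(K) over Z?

Order the vertices as v_0 < v_1 < v_2 < v_3 < v_4. Listing each simplex with vertices in this order, K has dimension 3 with simplices:

  0-simplices (5): [v_0], [v_1], [v_2], [v_3], [v_4]
  1-simplices (10): [v_0,v_1], [v_0,v_2], [v_0,v_3], [v_0,v_4], [v_1,v_2], [v_1,v_3], [v_1,v_4], [v_2,v_3], [v_2,v_4], [v_3,v_4]
  2-simplices (10): [v_0,v_1,v_2], [v_0,v_1,v_3], [v_0,v_1,v_4], [v_0,v_2,v_3], [v_0,v_2,v_4], [v_0,v_3,v_4], [v_1,v_2,v_3], [v_1,v_2,v_4], [v_1,v_3,v_4], [v_2,v_3,v_4]
  3-simplices (5): [v_0,v_1,v_2,v_3], [v_0,v_1,v_2,v_4], [v_0,v_1,v_3,v_4], [v_0,v_2,v_3,v_4], [v_1,v_2,v_3,v_4]

so the chain groups are C_0 ≅ Z^5, C_1 ≅ Z^10, C_2 ≅ Z^10, C_3 ≅ Z^5.

Boundary ∂_1: C_1 → C_0 sends each edge [p,q] (with p < q) to q − p. For instance
  ∂[v_2,v_4] = [v_4] − [v_2].
This gives a 5×10 integer matrix of rank 4; reducing to Smith normal form yields diagonal entries (1,1,1,1).

∂_2: C_2 → C_1 acts by ∂[p,q,r] = [q,r] − [p,r] + [p,q]. For instance
  ∂[v_2,v_3,v_4] = [v_3,v_4] − [v_2,v_4] + [v_2,v_3],
  ∂[v_1,v_2,v_3] = [v_2,v_3] − [v_1,v_3] + [v_1,v_2].
The resulting 10×10 matrix has rank 6, and its Smith normal form has invariant factors (1,1,1,1,1,1).

The boundary map ∂_3: C_3 → C_2 sends each 3-simplex σ to the alternating sum Σ_i (−1)^i (σ with its i-th vertex removed). For instance
  ∂[v_0,v_1,v_2,v_3] = [v_1,v_2,v_3] − [v_0,v_2,v_3] + [v_0,v_1,v_3] − [v_0,v_1,v_2],
  ∂[v_0,v_1,v_2,v_4] = [v_1,v_2,v_4] − [v_0,v_2,v_4] + [v_0,v_1,v_4] − [v_0,v_1,v_2].
The 10×5 boundary matrix has rank 4 and Smith normal form diag(1,1,1,1).

Reading off H_k = ker ∂_k / im ∂_{k+1}:

  H_0: rank C_0 − rank ∂_1 = 5 − 4 = 1, and the invariant factors of ∂_1 are all 1, so H_0 ≅ Z.
  H_1: rank ker ∂_1 − rank ∂_2 = (10 − 4) − 6 = 0, and the invariant factors of ∂_2 are all 1, so H_1 ≅ 0.
  H_2: rank ker ∂_2 − rank ∂_3 = (10 − 6) − 4 = 0, and the invariant factors of ∂_3 are all 1, so H_2 ≅ 0.
  H_3: rank ker ∂_3 − rank ∂_4 = (5 − 4) − 0 = 1, and there is no ∂_4, so H_3 ≅ Z.

As a check, the Euler characteristic is 5 − 10 + 10 − 5 = 0, which agrees with 1 − 0 + 0 − 1 = 0.

H_0 ≅ Z,  H_1 = 0,  H_2 = 0,  H_3 ≅ Z.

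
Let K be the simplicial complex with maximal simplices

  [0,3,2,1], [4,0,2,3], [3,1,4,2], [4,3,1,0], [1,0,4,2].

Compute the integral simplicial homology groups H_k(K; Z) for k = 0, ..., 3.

H_0 ≅ Z,  H_1 = 0,  H_2 = 0,  H_3 ≅ Z.

We work with the vertex ordering 0 < 1 < 2 < 3 < 4. The simplices of K, each written with vertices in increasing order, are:

  0-simplices (5): [0], [1], [2], [3], [4]
  1-simplices (10): [0,1], [0,2], [0,3], [0,4], [1,2], [1,3], [1,4], [2,3], [2,4], [3,4]
  2-simplices (10): [0,1,2], [0,1,3], [0,1,4], [0,2,3], [0,2,4], [0,3,4], [1,2,3], [1,2,4], [1,3,4], [2,3,4]
  3-simplices (5): [0,1,2,3], [0,1,2,4], [0,1,3,4], [0,2,3,4], [1,2,3,4]

giving chain groups C_0 ≅ Z^5, C_1 ≅ Z^10, C_2 ≅ Z^10, C_3 ≅ Z^5.

The boundary map ∂_1: C_1 → C_0 maps an edge to its endpoints' difference, ∂[p,q] = q − p. For instance
  ∂[1,3] = [3] − [1].
As a 5×10 matrix over Z this has rank 4, with invariant factors (1,1,1,1).

The boundary map ∂_2: C_2 → C_1 maps a triangle to the signed sum of its edges. For instance
  ∂[0,1,4] = [1,4] − [0,4] + [0,1],
  ∂[0,2,3] = [2,3] − [0,3] + [0,2].
The 10×10 boundary matrix has rank 6 and Smith normal form diag(1,1,1,1,1,1).

∂_3: C_3 → C_2 sends each 3-simplex σ to the alternating sum Σ_i (−1)^i (σ with its i-th vertex removed). For instance
  ∂[0,1,3,4] = [1,3,4] − [0,3,4] + [0,1,4] − [0,1,3],
  ∂[0,1,2,4] = [1,2,4] − [0,2,4] + [0,1,4] − [0,1,2].
This gives a 10×5 integer matrix of rank 4; reducing to Smith normal form yields diagonal entries (1,1,1,1).

Reading off H_k = ker ∂_k / im ∂_{k+1}:

  H_0: rank C_0 − rank ∂_1 = 5 − 4 = 1, and the invariant factors of ∂_1 are all 1, so H_0 = Z.
  H_1: rank ker ∂_1 − rank ∂_2 = (10 − 4) − 6 = 0, and the invariant factors of ∂_2 are all 1, so H_1 = 0.
  H_2: rank ker ∂_2 − rank ∂_3 = (10 − 6) − 4 = 0, and the invariant factors of ∂_3 are all 1, so H_2 = 0.
  H_3: rank ker ∂_3 − rank ∂_4 = (5 − 4) − 0 = 1, and there is no ∂_4, so H_3 = Z.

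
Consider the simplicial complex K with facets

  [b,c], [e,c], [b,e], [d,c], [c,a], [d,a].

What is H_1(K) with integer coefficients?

Take the total order a < b < c < d < e on the vertex set. Then K (dimension 1) consists of the simplices:

  0-simplices (5): a, b, c, d, e
  1-simplices (6): ac, ad, bc, be, cd, ce

giving chain groups C_0 ≅ Z^5, C_1 ≅ Z^6.

The boundary map ∂_1: C_1 → C_0 maps an edge to its endpoints' difference, ∂[p,q] = q − p. For instance
  ∂ce = e − c.
The 5×6 boundary matrix has rank 4 and Smith normal form diag(1,1,1,1).

Reading off H_k = ker ∂_k / im ∂_{k+1}:

  H_1: rank ker ∂_1 − rank ∂_2 = (6 − 4) − 0 = 2, and there is no ∂_2, so H_1 ≅ Z^2.

H_1 ≅ Z^2.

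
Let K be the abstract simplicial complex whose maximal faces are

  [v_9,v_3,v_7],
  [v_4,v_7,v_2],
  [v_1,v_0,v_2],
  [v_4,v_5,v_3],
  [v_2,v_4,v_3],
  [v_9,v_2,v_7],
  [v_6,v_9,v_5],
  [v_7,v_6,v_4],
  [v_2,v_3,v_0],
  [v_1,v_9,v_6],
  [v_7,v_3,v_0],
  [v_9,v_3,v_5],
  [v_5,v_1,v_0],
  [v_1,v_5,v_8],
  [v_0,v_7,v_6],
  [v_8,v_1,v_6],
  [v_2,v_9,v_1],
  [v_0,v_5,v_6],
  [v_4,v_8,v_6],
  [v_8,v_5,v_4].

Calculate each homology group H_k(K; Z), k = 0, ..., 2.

Take the total order v_0 < v_1 < v_2 < v_3 < v_4 < v_5 < v_6 < v_7 < v_8 < v_9 on the vertex set. Then K (dimension 2) consists of the simplices:

  0-simplices (10): [v_0], [v_1], [v_2], [v_3], [v_4], [v_5], [v_6], [v_7], [v_8], [v_9]
  1-simplices (30): (30 of them)
  2-simplices (20): (20 of them)

so the chain groups are C_0 ≅ Z^10, C_1 ≅ Z^30, C_2 ≅ Z^20.

∂_1: C_1 → C_0 sends each edge [p,q] (with p < q) to q − p.
The 10×30 boundary matrix has rank 9 and Smith normal form diag(1,1,1,1,1,1,1,1,1).

Boundary ∂_2: C_2 → C_1 sends each 2-simplex [p,q,r] to [q,r] − [p,r] + [p,q]. For instance
  ∂[v_5,v_6,v_9] = [v_6,v_9] − [v_5,v_9] + [v_5,v_6],
  ∂[v_3,v_4,v_5] = [v_4,v_5] − [v_3,v_5] + [v_3,v_4].
As a 30×20 matrix over Z this has rank 20, with invariant factors (1,1,1,1,1,1,1,1,1,1,1,1,1,1,1,1,1,1,1,2).

From H_k ≅ ker(∂_k) / im(∂_{k+1}) we obtain:

  H_0: rank C_0 − rank ∂_1 = 10 − 9 = 1, and the invariant factors of ∂_1 are all 1, so H_0 ≅ Z.
  H_1: rank ker ∂_1 − rank ∂_2 = (30 − 9) − 20 = 1, and ∂_2 has invariant factor 2 > 1, so H_1 ≅ Z ⊕ Z/2Z.
  H_2: rank ker ∂_2 − rank ∂_3 = (20 − 20) − 0 = 0, and there is no ∂_3, so H_2 ≅ 0.

(K is a triangulation of the Klein bottle.)

H_0 = Z,  H_1 = Z ⊕ Z/2Z,  H_2 = 0.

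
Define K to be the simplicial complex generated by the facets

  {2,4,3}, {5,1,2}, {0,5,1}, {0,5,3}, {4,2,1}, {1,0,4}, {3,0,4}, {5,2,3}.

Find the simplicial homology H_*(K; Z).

Order the vertices as 0 < 1 < 2 < 3 < 4 < 5. Listing each simplex with vertices in this order, K has dimension 2 with simplices:

  0-simplices (6): [0], [1], [2], [3], [4], [5]
  1-simplices (12): [0,1], [0,3], [0,4], [0,5], [1,2], [1,4], [1,5], [2,3], [2,4], [2,5], [3,4], [3,5]
  2-simplices (8): [0,1,4], [0,1,5], [0,3,4], [0,3,5], [1,2,4], [1,2,5], [2,3,4], [2,3,5]

Hence C_0 ≅ Z^6, C_1 ≅ Z^12, C_2 ≅ Z^8.

∂_1: C_1 → C_0 maps an edge to its endpoints' difference, ∂[p,q] = q − p. For instance
  ∂[2,3] = [3] − [2].
The 6×12 boundary matrix has rank 5 and Smith normal form diag(1,1,1,1,1).

Boundary ∂_2: C_2 → C_1 acts by ∂[p,q,r] = [q,r] − [p,r] + [p,q]. For instance
  ∂[0,3,5] = [3,5] − [0,5] + [0,3],
  ∂[2,3,4] = [3,4] − [2,4] + [2,3].
As a 12×8 matrix over Z this has rank 7, with invariant factors (1,1,1,1,1,1,1).

Now H_k = ker ∂_k / im ∂_{k+1}, so:

  H_0: rank C_0 − rank ∂_1 = 6 − 5 = 1, and the invariant factors of ∂_1 are all 1, so H_0 = Z.
  H_1: rank ker ∂_1 − rank ∂_2 = (12 − 5) − 7 = 0, and the invariant factors of ∂_2 are all 1, so H_1 = 0.
  H_2: rank ker ∂_2 − rank ∂_3 = (8 − 7) − 0 = 1, and there is no ∂_3, so H_2 = Z.

As a check, the Euler characteristic is 6 − 12 + 8 = 2, which agrees with 1 − 0 + 1 = 2.

H_0 ≅ Z,  H_1 = 0,  H_2 ≅ Z.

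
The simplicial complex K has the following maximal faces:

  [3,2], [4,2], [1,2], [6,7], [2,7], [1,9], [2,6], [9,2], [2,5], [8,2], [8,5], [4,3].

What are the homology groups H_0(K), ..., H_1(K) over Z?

Fix the vertex order 1 < 2 < 3 < 4 < 5 < 6 < 7 < 8 < 9 and write every simplex with vertices in increasing order. Then dim K = 1 and the simplices of K are:

  0-simplices (9): [1], [2], [3], [4], [5], [6], [7], [8], [9]
  1-simplices (12): [1,2], [1,9], [2,3], [2,4], [2,5], [2,6], [2,7], [2,8], [2,9], [3,4], [5,8], [6,7]

giving chain groups C_0 ≅ Z^9, C_1 ≅ Z^12.

The boundary map ∂_1: C_1 → C_0 is given by ∂[p,q] = [q] − [p]. For instance
  ∂[2,4] = [4] − [2].
The 9×12 boundary matrix has rank 8 and Smith normal form diag(1,1,1,1,1,1,1,1).

Reading off H_k = ker ∂_k / im ∂_{k+1}:

  H_0: rank C_0 − rank ∂_1 = 9 − 8 = 1, and the invariant factors of ∂_1 are all 1, so H_0 ≅ Z.
  H_1: rank ker ∂_1 − rank ∂_2 = (12 − 8) − 0 = 4, and there is no ∂_2, so H_1 ≅ Z^4.

H_0 = Z,  H_1 = Z^4.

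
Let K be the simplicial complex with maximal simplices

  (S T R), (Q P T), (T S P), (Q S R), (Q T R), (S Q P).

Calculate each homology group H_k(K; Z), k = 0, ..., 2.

H_0 = Z,  H_1 = 0,  H_2 = Z.

We work with the vertex ordering P < Q < R < S < T. The simplices of K, each written with vertices in increasing order, are:

  0-simplices (5): P, Q, R, S, T
  1-simplices (9): PQ, PS, PT, QR, QS, QT, RS, RT, ST
  2-simplices (6): PQS, PQT, PST, QRS, QRT, RST

Hence C_0 ≅ Z^5, C_1 ≅ Z^9, C_2 ≅ Z^6.

The boundary map ∂_1: C_1 → C_0 maps an edge to its endpoints' difference, ∂[p,q] = q − p. For instance
  ∂QR = R − Q.
The resulting 5×9 matrix has rank 4, and its Smith normal form has invariant factors (1,1,1,1).

∂_2: C_2 → C_1 maps a triangle to the signed sum of its edges. For instance
  ∂PQT = QT − PT + PQ,
  ∂QRT = RT − QT + QR.
The resulting 9×6 matrix has rank 5, and its Smith normal form has invariant factors (1,1,1,1,1).

Now H_k = ker ∂_k / im ∂_{k+1}, so:

  H_0: rank C_0 − rank ∂_1 = 5 − 4 = 1, and the invariant factors of ∂_1 are all 1, so H_0 ≅ Z.
  H_1: rank ker ∂_1 − rank ∂_2 = (9 − 4) − 5 = 0, and the invariant factors of ∂_2 are all 1, so H_1 ≅ 0.
  H_2: rank ker ∂_2 − rank ∂_3 = (6 − 5) − 0 = 1, and there is no ∂_3, so H_2 ≅ Z.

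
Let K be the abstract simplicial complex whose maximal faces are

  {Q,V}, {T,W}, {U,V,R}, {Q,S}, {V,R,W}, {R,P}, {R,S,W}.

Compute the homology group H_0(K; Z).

We work with the vertex ordering P < Q < R < S < T < U < V < W. The simplices of K, each written with vertices in increasing order, are:

  0-simplices (8): P, Q, R, S, T, U, V, W
  1-simplices (11): PR, QS, QV, RS, RU, RV, RW, SW, TW, UV, VW
  2-simplices (3): RSW, RUV, RVW

Hence C_0 ≅ Z^8, C_1 ≅ Z^11, C_2 ≅ Z^3.

The boundary map ∂_1: C_1 → C_0 maps an edge to its endpoints' difference, ∂[p,q] = q − p. For instance
  ∂RU = U − R.
The resulting 8×11 matrix has rank 7, and its Smith normal form has invariant factors (1,1,1,1,1,1,1).

The boundary map ∂_2: C_2 → C_1 maps a triangle to the signed sum of its edges. For instance
  ∂RVW = VW − RW + RV,
  ∂RUV = UV − RV + RU.
The resulting 11×3 matrix has rank 3, and its Smith normal form has invariant factors (1,1,1).

From H_k ≅ ker(∂_k) / im(∂_{k+1}) we obtain:

  H_0: rank C_0 − rank ∂_1 = 8 − 7 = 1, and the invariant factors of ∂_1 are all 1, so H_0 = Z.

H_0 ≅ Z.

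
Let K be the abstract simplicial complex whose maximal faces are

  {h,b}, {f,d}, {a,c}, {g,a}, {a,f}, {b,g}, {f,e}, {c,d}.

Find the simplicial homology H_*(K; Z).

We work with the vertex ordering a < b < c < d < e < f < g < h. The simplices of K, each written with vertices in increasing order, are:

  0-simplices (8): a, b, c, d, e, f, g, h
  1-simplices (8): ac, af, ag, bg, bh, cd, df, ef

giving chain groups C_0 ≅ Z^8, C_1 ≅ Z^8.

The boundary map ∂_1: C_1 → C_0 maps an edge to its endpoints' difference, ∂[p,q] = q − p. For instance
  ∂bh = h − b.
As a 8×8 matrix over Z this has rank 7, with invariant factors (1,1,1,1,1,1,1).

Reading off H_k = ker ∂_k / im ∂_{k+1}:

  H_0: rank C_0 − rank ∂_1 = 8 − 7 = 1, and the invariant factors of ∂_1 are all 1, so H_0 ≅ Z.
  H_1: rank ker ∂_1 − rank ∂_2 = (8 − 7) − 0 = 1, and there is no ∂_2, so H_1 ≅ Z.

H_0 ≅ Z,  H_1 ≅ Z.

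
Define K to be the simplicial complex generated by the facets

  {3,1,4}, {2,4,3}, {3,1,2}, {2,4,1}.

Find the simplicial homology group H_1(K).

H_1 ≅ 0.

We work with the vertex ordering 1 < 2 < 3 < 4. The simplices of K, each written with vertices in increasing order, are:

  0-simplices (4): [1], [2], [3], [4]
  1-simplices (6): [1,2], [1,3], [1,4], [2,3], [2,4], [3,4]
  2-simplices (4): [1,2,3], [1,2,4], [1,3,4], [2,3,4]

Hence C_0 ≅ Z^4, C_1 ≅ Z^6, C_2 ≅ Z^4.

The boundary map ∂_1: C_1 → C_0 maps an edge to its endpoints' difference, ∂[p,q] = q − p. For instance
  ∂[2,4] = [4] − [2].
As a 4×6 matrix over Z this has rank 3, with invariant factors (1,1,1).

∂_2: C_2 → C_1 maps a triangle to the signed sum of its edges. For instance
  ∂[1,2,3] = [2,3] − [1,3] + [1,2],
  ∂[1,3,4] = [3,4] − [1,4] + [1,3].
This gives a 6×4 integer matrix of rank 3; reducing to Smith normal form yields diagonal entries (1,1,1).

From H_k ≅ ker(∂_k) / im(∂_{k+1}) we obtain:

  H_1: rank ker ∂_1 − rank ∂_2 = (6 − 3) − 3 = 0, and the invariant factors of ∂_2 are all 1, so H_1 ≅ 0.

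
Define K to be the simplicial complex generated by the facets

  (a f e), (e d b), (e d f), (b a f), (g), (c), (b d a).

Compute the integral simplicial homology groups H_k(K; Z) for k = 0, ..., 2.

K has 7 vertices, 10 edges, 5 triangles.
rank ∂_0 = 0, rank ∂_1 = 4 ⇒ b_0 = 7 − 0 − 4 = 3; all invariant factors of ∂_1 are 1 so no torsion. So H_0 = Z^3.
rank ∂_1 = 4, rank ∂_2 = 5 ⇒ b_1 = 10 − 4 − 5 = 1; all invariant factors of ∂_2 are 1 so no torsion. So H_1 = Z.
rank ∂_2 = 5, rank ∂_3 = 0 ⇒ b_2 = 5 − 5 − 0 = 0. So H_2 = 0.

H_0 ≅ Z^3,  H_1 ≅ Z,  H_2 = 0.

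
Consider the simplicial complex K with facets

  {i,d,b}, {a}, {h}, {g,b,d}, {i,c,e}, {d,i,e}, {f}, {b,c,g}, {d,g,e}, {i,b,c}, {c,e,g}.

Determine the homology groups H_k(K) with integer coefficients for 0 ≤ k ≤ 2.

H_0 = Z^4,  H_1 = 0,  H_2 = Z.

Take the total order a < b < c < d < e < f < g < h < i on the vertex set. Then K (dimension 2) consists of the simplices:

  0-simplices (9): a, b, c, d, e, f, g, h, i
  1-simplices (12): bc, bd, bg, bi, ce, cg, ci, de, dg, di, eg, ei
  2-simplices (8): bcg, bci, bdg, bdi, ceg, cei, deg, dei

Hence C_0 ≅ Z^9, C_1 ≅ Z^12, C_2 ≅ Z^8.

∂_1: C_1 → C_0 is given by ∂[p,q] = [q] − [p].
The resulting 9×12 matrix has rank 5, and its Smith normal form has invariant factors (1,1,1,1,1).

∂_2: C_2 → C_1 acts by ∂[p,q,r] = [q,r] − [p,r] + [p,q]. For instance
  ∂deg = eg − dg + de,
  ∂bcg = cg − bg + bc.
The resulting 12×8 matrix has rank 7, and its Smith normal form has invariant factors (1,1,1,1,1,1,1).

Reading off H_k = ker ∂_k / im ∂_{k+1}:

  H_0: rank C_0 − rank ∂_1 = 9 − 5 = 4, and the invariant factors of ∂_1 are all 1, so H_0 ≅ Z^4.
  H_1: rank ker ∂_1 − rank ∂_2 = (12 − 5) − 7 = 0, and the invariant factors of ∂_2 are all 1, so H_1 ≅ 0.
  H_2: rank ker ∂_2 − rank ∂_3 = (8 − 7) − 0 = 1, and there is no ∂_3, so H_2 ≅ Z.

As a check, the Euler characteristic is 9 − 12 + 8 = 5, which agrees with 4 − 0 + 1 = 5.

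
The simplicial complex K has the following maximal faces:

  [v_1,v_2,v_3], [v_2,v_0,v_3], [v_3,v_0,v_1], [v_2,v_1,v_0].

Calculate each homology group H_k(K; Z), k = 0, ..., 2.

H_0 = Z,  H_1 = 0,  H_2 = Z.

Fix the vertex order v_0 < v_1 < v_2 < v_3 and write every simplex with vertices in increasing order. Then dim K = 2 and the simplices of K are:

  0-simplices (4): [v_0], [v_1], [v_2], [v_3]
  1-simplices (6): [v_0,v_1], [v_0,v_2], [v_0,v_3], [v_1,v_2], [v_1,v_3], [v_2,v_3]
  2-simplices (4): [v_0,v_1,v_2], [v_0,v_1,v_3], [v_0,v_2,v_3], [v_1,v_2,v_3]

giving chain groups C_0 ≅ Z^4, C_1 ≅ Z^6, C_2 ≅ Z^4.

Boundary ∂_1: C_1 → C_0 sends each edge [p,q] (with p < q) to q − p.
The 4×6 boundary matrix has rank 3 and Smith normal form diag(1,1,1).

Boundary ∂_2: C_2 → C_1 sends each 2-simplex [p,q,r] to [q,r] − [p,r] + [p,q]. For instance
  ∂[v_0,v_1,v_3] = [v_1,v_3] − [v_0,v_3] + [v_0,v_1],
  ∂[v_1,v_2,v_3] = [v_2,v_3] − [v_1,v_3] + [v_1,v_2].
This gives a 6×4 integer matrix of rank 3; reducing to Smith normal form yields diagonal entries (1,1,1).

Computing H_k = (kernel of ∂_k) / (image of ∂_{k+1}):

  H_0: rank C_0 − rank ∂_1 = 4 − 3 = 1, and the invariant factors of ∂_1 are all 1, so H_0 ≅ Z.
  H_1: rank ker ∂_1 − rank ∂_2 = (6 − 3) − 3 = 0, and the invariant factors of ∂_2 are all 1, so H_1 ≅ 0.
  H_2: rank ker ∂_2 − rank ∂_3 = (4 − 3) − 0 = 1, and there is no ∂_3, so H_2 ≅ Z.

(K is a triangulation of the 2-sphere S^2.)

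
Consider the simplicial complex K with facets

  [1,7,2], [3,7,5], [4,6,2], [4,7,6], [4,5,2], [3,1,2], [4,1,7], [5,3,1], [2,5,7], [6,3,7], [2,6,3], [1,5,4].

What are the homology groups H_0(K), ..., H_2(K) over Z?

H_0 = Z,  H_1 = Z/2,  H_2 = 0.

Fix the vertex order 1 < 2 < 3 < 4 < 5 < 6 < 7 and write every simplex with vertices in increasing order. Then dim K = 2 and the simplices of K are:

  0-simplices (7): [1], [2], [3], [4], [5], [6], [7]
  1-simplices (18): [1,2], [1,3], [1,4], [1,5], [1,7], [2,3], [2,4], [2,5], [2,6], [2,7], [3,5], [3,6], [3,7], [4,5], [4,6], [4,7], [5,7], [6,7]
  2-simplices (12): [1,2,3], [1,2,7], [1,3,5], [1,4,5], [1,4,7], [2,3,6], [2,4,5], [2,4,6], [2,5,7], [3,5,7], [3,6,7], [4,6,7]

so the chain groups are C_0 ≅ Z^7, C_1 ≅ Z^18, C_2 ≅ Z^12.

∂_1: C_1 → C_0 is given by ∂[p,q] = [q] − [p]. For instance
  ∂[6,7] = [7] − [6].
As a 7×18 matrix over Z this has rank 6, with invariant factors (1,1,1,1,1,1).

Boundary ∂_2: C_2 → C_1 acts by ∂[p,q,r] = [q,r] − [p,r] + [p,q]. For instance
  ∂[2,5,7] = [5,7] − [2,7] + [2,5],
  ∂[3,6,7] = [6,7] − [3,7] + [3,6].
This gives a 18×12 integer matrix of rank 12; reducing to Smith normal form yields diagonal entries (1,1,1,1,1,1,1,1,1,1,1,2).

From H_k ≅ ker(∂_k) / im(∂_{k+1}) we obtain:

  H_0: rank C_0 − rank ∂_1 = 7 − 6 = 1, and the invariant factors of ∂_1 are all 1, so H_0 ≅ Z.
  H_1: rank ker ∂_1 − rank ∂_2 = (18 − 6) − 12 = 0, and ∂_2 has invariant factor 2 > 1, so H_1 ≅ Z/2.
  H_2: rank ker ∂_2 − rank ∂_3 = (12 − 12) − 0 = 0, and there is no ∂_3, so H_2 ≅ 0.

As a check, the Euler characteristic is 7 − 18 + 12 = 1, which agrees with 1 − 0 + 0 = 1.
(K is a triangulation of the real projective plane RP^2.)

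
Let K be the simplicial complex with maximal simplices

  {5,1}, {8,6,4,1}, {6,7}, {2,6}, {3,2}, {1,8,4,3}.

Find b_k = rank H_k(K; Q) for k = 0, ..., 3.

b_0 = 1, b_1 = 1, b_2 = 0, b_3 = 0.

Fix the vertex order 1 < 2 < 3 < 4 < 5 < 6 < 7 < 8 and write every simplex with vertices in increasing order. Then dim K = 3 and the simplices of K are:

  0-simplices (8): [1], [2], [3], [4], [5], [6], [7], [8]
  1-simplices (13): [1,3], [1,4], [1,5], [1,6], [1,8], [2,3], [2,6], [3,4], [3,8], [4,6], [4,8], [6,7], [6,8]
  2-simplices (7): [1,3,4], [1,3,8], [1,4,6], [1,4,8], [1,6,8], [3,4,8], [4,6,8]
  3-simplices (2): [1,3,4,8], [1,4,6,8]

so the chain groups are C_0 ≅ Z^8, C_1 ≅ Z^13, C_2 ≅ Z^7, C_3 ≅ Z^2.

The boundary map ∂_1: C_1 → C_0 maps an edge to its endpoints' difference, ∂[p,q] = q − p. For instance
  ∂[1,8] = [8] − [1].
As a 8×13 matrix over Z this has rank 7, with invariant factors (1,1,1,1,1,1,1).

The boundary map ∂_2: C_2 → C_1 maps a triangle to the signed sum of its edges. For instance
  ∂[1,3,4] = [3,4] − [1,4] + [1,3],
  ∂[3,4,8] = [4,8] − [3,8] + [3,4].
The 13×7 boundary matrix has rank 5 and Smith normal form diag(1,1,1,1,1).

The boundary map ∂_3: C_3 → C_2 sends each 3-simplex σ to the alternating sum Σ_i (−1)^i (σ with its i-th vertex removed). For instance
  ∂[1,3,4,8] = [3,4,8] − [1,4,8] + [1,3,8] − [1,3,4],
  ∂[1,4,6,8] = [4,6,8] − [1,6,8] + [1,4,8] − [1,4,6].
As a 7×2 matrix over Z this has rank 2, with invariant factors (1,1).

Now H_k = ker ∂_k / im ∂_{k+1}, so:

  H_0: rank C_0 − rank ∂_1 = 8 − 7 = 1, and the invariant factors of ∂_1 are all 1, so H_0 = Z.
  H_1: rank ker ∂_1 − rank ∂_2 = (13 − 7) − 5 = 1, and the invariant factors of ∂_2 are all 1, so H_1 = Z.
  H_2: rank ker ∂_2 − rank ∂_3 = (7 − 5) − 2 = 0, and the invariant factors of ∂_3 are all 1, so H_2 = 0.
  H_3: rank ker ∂_3 − rank ∂_4 = (2 − 2) − 0 = 0, and there is no ∂_4, so H_3 = 0.

Hence the Betti numbers are b_0 = 1, b_1 = 1, b_2 = 0, b_3 = 0.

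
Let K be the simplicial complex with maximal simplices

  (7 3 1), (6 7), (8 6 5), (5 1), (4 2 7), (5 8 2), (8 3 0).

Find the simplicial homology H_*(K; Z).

H_0 = Z,  H_1 = Z^3,  H_2 = 0.

Fix the vertex order 0 < 1 < 2 < 3 < 4 < 5 < 6 < 7 < 8 and write every simplex with vertices in increasing order. Then dim K = 2 and the simplices of K are:

  0-simplices (9): [0], [1], [2], [3], [4], [5], [6], [7], [8]
  1-simplices (16): [0,3], [0,8], [1,3], [1,5], [1,7], [2,4], [2,5], [2,7], [2,8], [3,7], [3,8], [4,7], [5,6], [5,8], [6,7], [6,8]
  2-simplices (5): [0,3,8], [1,3,7], [2,4,7], [2,5,8], [5,6,8]

so the chain groups are C_0 ≅ Z^9, C_1 ≅ Z^16, C_2 ≅ Z^5.

Boundary ∂_1: C_1 → C_0 is given by ∂[p,q] = [q] − [p]. For instance
  ∂[5,6] = [6] − [5].
The 9×16 boundary matrix has rank 8 and Smith normal form diag(1,1,1,1,1,1,1,1).

The boundary map ∂_2: C_2 → C_1 sends each 2-simplex [p,q,r] to [q,r] − [p,r] + [p,q]. For instance
  ∂[0,3,8] = [3,8] − [0,8] + [0,3],
  ∂[5,6,8] = [6,8] − [5,8] + [5,6].
This gives a 16×5 integer matrix of rank 5; reducing to Smith normal form yields diagonal entries (1,1,1,1,1).

Now H_k = ker ∂_k / im ∂_{k+1}, so:

  H_0: rank C_0 − rank ∂_1 = 9 − 8 = 1, and the invariant factors of ∂_1 are all 1, so H_0 ≅ Z.
  H_1: rank ker ∂_1 − rank ∂_2 = (16 − 8) − 5 = 3, and the invariant factors of ∂_2 are all 1, so H_1 ≅ Z^3.
  H_2: rank ker ∂_2 − rank ∂_3 = (5 − 5) − 0 = 0, and there is no ∂_3, so H_2 ≅ 0.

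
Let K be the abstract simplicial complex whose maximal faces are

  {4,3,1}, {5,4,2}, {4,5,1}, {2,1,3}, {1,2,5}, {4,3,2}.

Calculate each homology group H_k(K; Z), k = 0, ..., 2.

Take the total order 1 < 2 < 3 < 4 < 5 on the vertex set. Then K (dimension 2) consists of the simplices:

  0-simplices (5): [1], [2], [3], [4], [5]
  1-simplices (9): [1,2], [1,3], [1,4], [1,5], [2,3], [2,4], [2,5], [3,4], [4,5]
  2-simplices (6): [1,2,3], [1,2,5], [1,3,4], [1,4,5], [2,3,4], [2,4,5]

giving chain groups C_0 ≅ Z^5, C_1 ≅ Z^9, C_2 ≅ Z^6.

The boundary map ∂_1: C_1 → C_0 maps an edge to its endpoints' difference, ∂[p,q] = q − p. For instance
  ∂[4,5] = [5] − [4].
This gives a 5×9 integer matrix of rank 4; reducing to Smith normal form yields diagonal entries (1,1,1,1).

The boundary map ∂_2: C_2 → C_1 maps a triangle to the signed sum of its edges. For instance
  ∂[1,2,3] = [2,3] − [1,3] + [1,2],
  ∂[1,2,5] = [2,5] − [1,5] + [1,2].
The 9×6 boundary matrix has rank 5 and Smith normal form diag(1,1,1,1,1).

Reading off H_k = ker ∂_k / im ∂_{k+1}:

  H_0: rank C_0 − rank ∂_1 = 5 − 4 = 1, and the invariant factors of ∂_1 are all 1, so H_0 = Z.
  H_1: rank ker ∂_1 − rank ∂_2 = (9 − 4) − 5 = 0, and the invariant factors of ∂_2 are all 1, so H_1 = 0.
  H_2: rank ker ∂_2 − rank ∂_3 = (6 − 5) − 0 = 1, and there is no ∂_3, so H_2 = Z.

(K is a triangulation of the 2-sphere S^2.)

H_0 ≅ Z,  H_1 = 0,  H_2 ≅ Z.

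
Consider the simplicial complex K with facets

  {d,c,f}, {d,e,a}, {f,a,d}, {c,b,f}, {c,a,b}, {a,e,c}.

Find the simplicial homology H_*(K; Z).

We work with the vertex ordering a < b < c < d < e < f. The simplices of K, each written with vertices in increasing order, are:

  0-simplices (6): a, b, c, d, e, f
  1-simplices (12): ab, ac, ad, ae, af, bc, bf, cd, ce, cf, de, df
  2-simplices (6): abc, ace, ade, adf, bcf, cdf

so the chain groups are C_0 ≅ Z^6, C_1 ≅ Z^12, C_2 ≅ Z^6.

∂_1: C_1 → C_0 sends each edge [p,q] (with p < q) to q − p.
This gives a 6×12 integer matrix of rank 5; reducing to Smith normal form yields diagonal entries (1,1,1,1,1).

∂_2: C_2 → C_1 maps a triangle to the signed sum of its edges. For instance
  ∂ace = ce − ae + ac,
  ∂cdf = df − cf + cd.
The resulting 12×6 matrix has rank 6, and its Smith normal form has invariant factors (1,1,1,1,1,1).

Now H_k = ker ∂_k / im ∂_{k+1}, so:

  H_0: rank C_0 − rank ∂_1 = 6 − 5 = 1, and the invariant factors of ∂_1 are all 1, so H_0 ≅ Z.
  H_1: rank ker ∂_1 − rank ∂_2 = (12 − 5) − 6 = 1, and the invariant factors of ∂_2 are all 1, so H_1 ≅ Z.
  H_2: rank ker ∂_2 − rank ∂_3 = (6 − 6) − 0 = 0, and there is no ∂_3, so H_2 ≅ 0.

As a check, the Euler characteristic is 6 − 12 + 6 = 0, which agrees with 1 − 1 + 0 = 0.

H_0 = Z,  H_1 = Z,  H_2 = 0.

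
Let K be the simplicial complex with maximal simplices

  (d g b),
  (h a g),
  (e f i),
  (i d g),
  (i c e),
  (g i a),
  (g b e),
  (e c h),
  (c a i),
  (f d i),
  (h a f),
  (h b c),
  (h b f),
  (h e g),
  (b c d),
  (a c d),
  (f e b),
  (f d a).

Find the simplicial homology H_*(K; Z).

K has 9 vertices, 27 edges, 18 triangles.
rank ∂_0 = 0, rank ∂_1 = 8 ⇒ b_0 = 9 − 0 − 8 = 1; all invariant factors of ∂_1 are 1 so no torsion. So H_0 = Z.
rank ∂_1 = 8, rank ∂_2 = 18 ⇒ b_1 = 27 − 8 − 18 = 1; ∂_2 has invariant factor(s) [2] giving torsion. So H_1 = Z ⊕ Z/2Z.
rank ∂_2 = 18, rank ∂_3 = 0 ⇒ b_2 = 18 − 18 − 0 = 0. So H_2 = 0.

H_0 = Z,  H_1 = Z ⊕ Z/2Z,  H_2 = 0.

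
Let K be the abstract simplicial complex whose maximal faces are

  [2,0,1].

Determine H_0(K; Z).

H_0 ≅ Z.

We work with the vertex ordering 0 < 1 < 2. The simplices of K, each written with vertices in increasing order, are:

  0-simplices (3): [0], [1], [2]
  1-simplices (3): [0,1], [0,2], [1,2]
  2-simplices (1): [0,1,2]

so the chain groups are C_0 ≅ Z^3, C_1 ≅ Z^3, C_2 ≅ Z^1.

Boundary ∂_1: C_1 → C_0 is given by ∂[p,q] = [q] − [p].
As a 3×3 matrix over Z this has rank 2, with invariant factors (1,1).

Boundary ∂_2: C_2 → C_1 maps a triangle to the signed sum of its edges. For instance
  ∂[0,1,2] = [1,2] − [0,2] + [0,1].
As a 3×1 matrix over Z this has rank 1, with invariant factors (1).

Computing H_k = (kernel of ∂_k) / (image of ∂_{k+1}):

  H_0: rank C_0 − rank ∂_1 = 3 − 2 = 1, and the invariant factors of ∂_1 are all 1, so H_0 ≅ Z.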